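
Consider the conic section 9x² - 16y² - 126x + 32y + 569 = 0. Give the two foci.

Group the x- and y-terms: 9(x² - 14x) -16(y² - 2y) = -569
Completing the square gives 9(x - 7)² -16(y - 1)² = -569 + 441 - 16 = -144.
Divide through by -144 to get (y - 1)²/9 - (x - 7)²/16 = 1.
Hyperbola, center (7, 1), transverse axis vertical; a² = 9, b² = 16.
c² = a² + b² = 9 + 16 = 25, so c = 5.
Foci lie on the vertical axis through the center: (h, k ± c).

(7, -4) and (7, 6)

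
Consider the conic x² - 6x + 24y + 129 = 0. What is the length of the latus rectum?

Only x is squared. Complete the square in x: (x - 3)² = -24(y + 5).
Vertex (3, -5); 4p = -24 so p = -6. Opens down.
Latus rectum length = |4p| = 24.

24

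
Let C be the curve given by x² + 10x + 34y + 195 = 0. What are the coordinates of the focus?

Only x is squared. Complete the square in x: (x + 5)² = -34(y + 5).
Vertex (-5, -5); 4p = -34 so p = -17/2. Opens down.
Focus is p units from the vertex along the axis: (h, k + p).

(-5, -27/2)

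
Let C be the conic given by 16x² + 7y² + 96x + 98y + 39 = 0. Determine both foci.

(-3, -13) and (-3, -1)

16(x² + 6x) + 7(y² + 14y) = -39
16(x + 3)² + 7(y + 7)² = -39 + 144 + 343 = 448
Divide by 448: (x + 3)²/28 + (y + 7)²/64 = 1
Ellipse, center (-3, -7), major axis vertical; a² = 64, b² = 28.
c² = a² - b² = 64 - 28 = 36, so c = 6.
Foci lie on the vertical axis through the center: (h, k ± c).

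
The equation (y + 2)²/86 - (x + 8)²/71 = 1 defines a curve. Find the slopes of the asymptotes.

Center (-8, -2). The positive term is the y-term, so the transverse axis is vertical; a² = 86, b² = 71.
For a vertical hyperbola the asymptotes have slope ±a/b.
Here that is ±√86/√71 = ±√6106/71.

√6106/71 and -√6106/71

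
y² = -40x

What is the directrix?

Vertex (0, 0); 4p = -40 so p = -10. Opens left.
Directrix is the vertical line x = h − p = 0 − (-10) = 10.

x = 10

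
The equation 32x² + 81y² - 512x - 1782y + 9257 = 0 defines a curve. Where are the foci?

Group: 32(x² - 16x) + 81(y² - 22y) = -9257
Complete the square in x and y: 32(x - 8)² + 81(y - 11)² = -9257 + 2048 + 9801 = 2592
Divide through by 2592 to get (x - 8)²/81 + (y - 11)²/32 = 1.
Ellipse, center (8, 11), major axis horizontal; a² = 81, b² = 32.
c² = a² - b² = 81 - 32 = 49, so c = 7.
Foci lie on the horizontal axis through the center: (h ± c, k).

(1, 11) and (15, 11)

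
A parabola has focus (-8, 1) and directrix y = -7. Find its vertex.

(-8, -3)

The vertex is the midpoint between the focus and the directrix along the axis of symmetry.
Axis is vertical (directrix is horizontal). Vertex y-coordinate = (1 + (-7))/2 = -3; x-coordinate = -8.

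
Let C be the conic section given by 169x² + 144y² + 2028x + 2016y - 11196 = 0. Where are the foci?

169(x² + 12x) + 144(y² + 14y) = 11196
Completing the square gives 169(x + 6)² + 144(y + 7)² = 11196 + 6084 + 7056 = 24336.
Divide by 24336: (x + 6)²/144 + (y + 7)²/169 = 1
Ellipse, center (-6, -7), major axis vertical; a² = 169, b² = 144.
c² = a² - b² = 169 - 144 = 25, so c = 5.
Foci lie on the vertical axis through the center: (h, k ± c).

(-6, -12) and (-6, -2)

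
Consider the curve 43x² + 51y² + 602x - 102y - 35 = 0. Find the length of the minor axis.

Group the x- and y-terms: 43(x² + 14x) + 51(y² - 2y) = 35
Completing the square gives 43(x + 7)² + 51(y - 1)² = 35 + 2107 + 51 = 2193.
Dividing both sides by 2193: (x + 7)²/51 + (y - 1)²/43 = 1
Ellipse, center (-7, 1), major axis horizontal; a² = 51, b² = 43.
b² = 43 so b = √43; the minor axis has length 2b = 2√43.

2√43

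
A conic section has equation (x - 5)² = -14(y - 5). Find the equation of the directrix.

Vertex (5, 5); 4p = -14 so p = -7/2. Opens down.
Directrix is the horizontal line y = k − p = 5 − (-7/2) = 17/2.

y = 17/2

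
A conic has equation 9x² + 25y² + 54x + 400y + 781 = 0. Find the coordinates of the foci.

(-11, -8) and (5, -8)

Rearranging, 9(x² + 6x) + 25(y² + 16y) = -781.
Complete the square: 9(x + 3)² + 25(y + 8)² = -781 + 81 + 1600 = 900
Divide by 900: (x + 3)²/100 + (y + 8)²/36 = 1
Ellipse, center (-3, -8), major axis horizontal; a² = 100, b² = 36.
c² = a² - b² = 100 - 36 = 64, so c = 8.
Foci lie on the horizontal axis through the center: (h ± c, k).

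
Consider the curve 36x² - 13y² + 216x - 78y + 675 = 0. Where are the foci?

Collect terms: 36(x² + 6x) -13(y² + 6y) = -675
Complete the square in x and y: 36(x + 3)² -13(y + 3)² = -675 + 324 - 117 = -468
Divide by -468: (y + 3)²/36 - (x + 3)²/13 = 1
Hyperbola, center (-3, -3), transverse axis vertical; a² = 36, b² = 13.
c² = a² + b² = 36 + 13 = 49, so c = 7.
Foci lie on the vertical axis through the center: (h, k ± c).

(-3, -10) and (-3, 4)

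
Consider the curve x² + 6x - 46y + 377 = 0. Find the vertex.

(-3, 8)

Only x is squared. Complete the square in x: (x + 3)² = 46(y - 8).
Vertex (-3, 8); 4p = 46 so p = 23/2. Opens up.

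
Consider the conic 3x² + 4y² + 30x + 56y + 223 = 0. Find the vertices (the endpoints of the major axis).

(-9, -7) and (-1, -7)

Rearranging, 3(x² + 10x) + 4(y² + 14y) = -223.
Complete the square: 3(x + 5)² + 4(y + 7)² = -223 + 75 + 196 = 48
Divide by 48: (x + 5)²/16 + (y + 7)²/12 = 1
Ellipse, center (-5, -7), major axis horizontal; a² = 16, b² = 12.
a = 4. Vertices at (h ± a, k).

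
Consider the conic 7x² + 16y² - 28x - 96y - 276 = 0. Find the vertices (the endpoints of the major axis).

Group the x- and y-terms: 7(x² - 4x) + 16(y² - 6y) = 276
Completing the square gives 7(x - 2)² + 16(y - 3)² = 276 + 28 + 144 = 448.
Divide through by 448 to get (x - 2)²/64 + (y - 3)²/28 = 1.
Ellipse, center (2, 3), major axis horizontal; a² = 64, b² = 28.
a = 8. Vertices at (h ± a, k).

(-6, 3) and (10, 3)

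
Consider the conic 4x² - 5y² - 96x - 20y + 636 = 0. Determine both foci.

(12, -8) and (12, 4)

4(x² - 24x) -5(y² + 4y) = -636
Complete the square: 4(x - 12)² -5(y + 2)² = -636 + 576 - 20 = -80
Dividing both sides by -80: (y + 2)²/16 - (x - 12)²/20 = 1
Hyperbola, center (12, -2), transverse axis vertical; a² = 16, b² = 20.
c² = a² + b² = 16 + 20 = 36, so c = 6.
Foci lie on the vertical axis through the center: (h, k ± c).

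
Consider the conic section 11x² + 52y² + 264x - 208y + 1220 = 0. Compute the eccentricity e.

e = √533/26

Rearranging, 11(x² + 24x) + 52(y² - 4y) = -1220.
Complete the square in x and y: 11(x + 12)² + 52(y - 2)² = -1220 + 1584 + 208 = 572
Dividing both sides by 572: (x + 12)²/52 + (y - 2)²/11 = 1
Ellipse, center (-12, 2), major axis horizontal; a² = 52, b² = 11.
c² = a² - b² = 41, so c = √41.
e = c/a = √41/2√13 = √533/26.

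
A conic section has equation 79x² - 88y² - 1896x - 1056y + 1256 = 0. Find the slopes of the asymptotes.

79(x² - 24x) -88(y² + 12y) = -1256
Complete the square in x and y: 79(x - 12)² -88(y + 6)² = -1256 + 11376 - 3168 = 6952
Dividing both sides by 6952: (x - 12)²/88 - (y + 6)²/79 = 1
Hyperbola, center (12, -6), transverse axis horizontal; a² = 88, b² = 79.
For a horizontal hyperbola the asymptotes have slope ±b/a.
Here that is ±√79/2√22 = ±√1738/44.

√1738/44 and -√1738/44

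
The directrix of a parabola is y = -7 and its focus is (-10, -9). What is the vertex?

The vertex is the midpoint between the focus and the directrix along the axis of symmetry.
Axis is vertical (directrix is horizontal). Vertex y-coordinate = (-9 + (-7))/2 = -8; x-coordinate = -10.

(-10, -8)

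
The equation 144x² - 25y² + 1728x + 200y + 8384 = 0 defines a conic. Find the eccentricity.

e = 13/12

Rearranging, 144(x² + 12x) -25(y² - 8y) = -8384.
Complete the square: 144(x + 6)² -25(y - 4)² = -8384 + 5184 - 400 = -3600
Divide through by -3600 to get (y - 4)²/144 - (x + 6)²/25 = 1.
Hyperbola, center (-6, 4), transverse axis vertical; a² = 144, b² = 25.
c² = a² + b² = 169, so c = 13.
e = c/a = 13/12.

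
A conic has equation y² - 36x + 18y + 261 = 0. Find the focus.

Only y is squared. Complete the square in y: (y + 9)² = 36(x - 5).
Vertex (5, -9); 4p = 36 so p = 9. Opens right.
Focus is p units from the vertex along the axis: (h + p, k).

(14, -9)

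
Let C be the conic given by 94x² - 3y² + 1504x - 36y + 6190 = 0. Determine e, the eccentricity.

e = √9118/94

Collect terms: 94(x² + 16x) -3(y² + 12y) = -6190
94(x + 8)² -3(y + 6)² = -6190 + 6016 - 108 = -282
Divide through by -282 to get (y + 6)²/94 - (x + 8)²/3 = 1.
Hyperbola, center (-8, -6), transverse axis vertical; a² = 94, b² = 3.
c² = a² + b² = 97, so c = √97.
e = c/a = √97/√94 = √9118/94.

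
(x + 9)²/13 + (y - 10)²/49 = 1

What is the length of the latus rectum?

Center (-9, 10). The larger denominator 49 sits under the y-term, so the major axis is vertical; a² = 49, b² = 13.
Latus rectum length = 2b²/a = 2·13/7 = 26/7.

26/7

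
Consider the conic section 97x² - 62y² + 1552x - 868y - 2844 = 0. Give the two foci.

Group the x- and y-terms: 97(x² + 16x) -62(y² + 14y) = 2844
Completing the square gives 97(x + 8)² -62(y + 7)² = 2844 + 6208 - 3038 = 6014.
Divide by 6014: (x + 8)²/62 - (y + 7)²/97 = 1
Hyperbola, center (-8, -7), transverse axis horizontal; a² = 62, b² = 97.
c² = a² + b² = 62 + 97 = 159, so c = √159.
Foci lie on the horizontal axis through the center: (h ± c, k).

(-8 - √159, -7) and (-8 + √159, -7)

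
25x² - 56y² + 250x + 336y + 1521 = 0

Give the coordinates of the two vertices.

(-5, -2) and (-5, 8)

Rearranging, 25(x² + 10x) -56(y² - 6y) = -1521.
Complete the square: 25(x + 5)² -56(y - 3)² = -1521 + 625 - 504 = -1400
Divide by -1400: (y - 3)²/25 - (x + 5)²/56 = 1
Hyperbola, center (-5, 3), transverse axis vertical; a² = 25, b² = 56.
a = 5. Vertices at (h, k ± a).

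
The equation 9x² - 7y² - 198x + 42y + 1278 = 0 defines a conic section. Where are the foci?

Group the x- and y-terms: 9(x² - 22x) -7(y² - 6y) = -1278
Complete the square in x and y: 9(x - 11)² -7(y - 3)² = -1278 + 1089 - 63 = -252
Dividing both sides by -252: (y - 3)²/36 - (x - 11)²/28 = 1
Hyperbola, center (11, 3), transverse axis vertical; a² = 36, b² = 28.
c² = a² + b² = 36 + 28 = 64, so c = 8.
Foci lie on the vertical axis through the center: (h, k ± c).

(11, -5) and (11, 11)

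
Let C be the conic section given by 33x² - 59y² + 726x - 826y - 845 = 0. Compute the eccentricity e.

Collect terms: 33(x² + 22x) -59(y² + 14y) = 845
Completing the square gives 33(x + 11)² -59(y + 7)² = 845 + 3993 - 2891 = 1947.
Divide by 1947: (x + 11)²/59 - (y + 7)²/33 = 1
Hyperbola, center (-11, -7), transverse axis horizontal; a² = 59, b² = 33.
c² = a² + b² = 92, so c = 2√23.
e = c/a = 2√23/√59 = 2√1357/59.

e = 2√1357/59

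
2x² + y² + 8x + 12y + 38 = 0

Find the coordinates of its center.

Rearranging, 2(x² + 4x) + (y² + 12y) = -38.
Complete the square: 2(x + 2)² + (y + 6)² = -38 + 8 + 36 = 6
Divide through by 6 to get (x + 2)²/3 + (y + 6)²/6 = 1.
Ellipse with center (-2, -6).

(-2, -6)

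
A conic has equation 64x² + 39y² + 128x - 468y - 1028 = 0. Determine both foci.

(-1, 1) and (-1, 11)

64(x² + 2x) + 39(y² - 12y) = 1028
64(x + 1)² + 39(y - 6)² = 1028 + 64 + 1404 = 2496
Dividing both sides by 2496: (x + 1)²/39 + (y - 6)²/64 = 1
Ellipse, center (-1, 6), major axis vertical; a² = 64, b² = 39.
c² = a² - b² = 64 - 39 = 25, so c = 5.
Foci lie on the vertical axis through the center: (h, k ± c).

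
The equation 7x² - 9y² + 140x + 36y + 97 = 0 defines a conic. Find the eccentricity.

e = 4/3

Rearranging, 7(x² + 20x) -9(y² - 4y) = -97.
Complete the square in x and y: 7(x + 10)² -9(y - 2)² = -97 + 700 - 36 = 567
Dividing both sides by 567: (x + 10)²/81 - (y - 2)²/63 = 1
Hyperbola, center (-10, 2), transverse axis horizontal; a² = 81, b² = 63.
c² = a² + b² = 144, so c = 12.
e = c/a = 12/9 = 4/3.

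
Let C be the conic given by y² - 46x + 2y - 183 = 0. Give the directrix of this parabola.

Only y is squared. Complete the square in y: (y + 1)² = 46(x + 4).
Vertex (-4, -1); 4p = 46 so p = 23/2. Opens right.
Directrix is the vertical line x = h − p = -4 − (23/2) = -31/2.

x = -31/2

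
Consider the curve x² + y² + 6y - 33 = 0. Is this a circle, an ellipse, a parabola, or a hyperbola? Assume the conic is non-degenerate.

No xy term. Coefficients of x² and y² are A = 1, C = 1.
A = C (same sign) ⇒ circle.

circle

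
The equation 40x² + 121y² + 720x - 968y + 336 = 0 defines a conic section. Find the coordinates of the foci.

(-18, 4) and (0, 4)

Rearranging, 40(x² + 18x) + 121(y² - 8y) = -336.
Complete the square: 40(x + 9)² + 121(y - 4)² = -336 + 3240 + 1936 = 4840
Divide through by 4840 to get (x + 9)²/121 + (y - 4)²/40 = 1.
Ellipse, center (-9, 4), major axis horizontal; a² = 121, b² = 40.
c² = a² - b² = 121 - 40 = 81, so c = 9.
Foci lie on the horizontal axis through the center: (h ± c, k).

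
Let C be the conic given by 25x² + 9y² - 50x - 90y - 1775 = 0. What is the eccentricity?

e = 4/5

Collect terms: 25(x² - 2x) + 9(y² - 10y) = 1775
Complete the square in x and y: 25(x - 1)² + 9(y - 5)² = 1775 + 25 + 225 = 2025
Dividing both sides by 2025: (x - 1)²/81 + (y - 5)²/225 = 1
Ellipse, center (1, 5), major axis vertical; a² = 225, b² = 81.
c² = a² - b² = 144, so c = 12.
e = c/a = 12/15 = 4/5.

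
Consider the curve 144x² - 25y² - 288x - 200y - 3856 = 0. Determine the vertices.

(-4, -4) and (6, -4)

Group: 144(x² - 2x) -25(y² + 8y) = 3856
Completing the square gives 144(x - 1)² -25(y + 4)² = 3856 + 144 - 400 = 3600.
Dividing both sides by 3600: (x - 1)²/25 - (y + 4)²/144 = 1
Hyperbola, center (1, -4), transverse axis horizontal; a² = 25, b² = 144.
a = 5. Vertices at (h ± a, k).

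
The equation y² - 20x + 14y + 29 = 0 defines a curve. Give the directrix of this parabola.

Only y is squared. Complete the square in y: (y + 7)² = 20(x + 1).
Vertex (-1, -7); 4p = 20 so p = 5. Opens right.
Directrix is the vertical line x = h − p = -1 − (5) = -6.

x = -6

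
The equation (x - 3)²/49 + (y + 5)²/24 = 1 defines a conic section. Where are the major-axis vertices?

Center (3, -5). The larger denominator 49 sits under the x-term, so the major axis is horizontal; a² = 49, b² = 24.
a = 7. Vertices at (h ± a, k).

(-4, -5) and (10, -5)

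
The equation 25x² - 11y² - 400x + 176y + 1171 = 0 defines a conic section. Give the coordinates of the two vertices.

(8, 3) and (8, 13)

Group: 25(x² - 16x) -11(y² - 16y) = -1171
25(x - 8)² -11(y - 8)² = -1171 + 1600 - 704 = -275
Divide by -275: (y - 8)²/25 - (x - 8)²/11 = 1
Hyperbola, center (8, 8), transverse axis vertical; a² = 25, b² = 11.
a = 5. Vertices at (h, k ± a).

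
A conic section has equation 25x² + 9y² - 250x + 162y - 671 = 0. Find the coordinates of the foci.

Rearranging, 25(x² - 10x) + 9(y² + 18y) = 671.
25(x - 5)² + 9(y + 9)² = 671 + 625 + 729 = 2025
Dividing both sides by 2025: (x - 5)²/81 + (y + 9)²/225 = 1
Ellipse, center (5, -9), major axis vertical; a² = 225, b² = 81.
c² = a² - b² = 225 - 81 = 144, so c = 12.
Foci lie on the vertical axis through the center: (h, k ± c).

(5, -21) and (5, 3)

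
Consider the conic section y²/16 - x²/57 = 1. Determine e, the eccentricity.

Center (0, 0). The positive term is the y-term, so the transverse axis is vertical; a² = 16, b² = 57.
c² = a² + b² = 73, so c = √73.
e = c/a = √73/4.

e = √73/4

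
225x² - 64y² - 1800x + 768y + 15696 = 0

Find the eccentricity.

e = 17/15

Group the x- and y-terms: 225(x² - 8x) -64(y² - 12y) = -15696
225(x - 4)² -64(y - 6)² = -15696 + 3600 - 2304 = -14400
Divide through by -14400 to get (y - 6)²/225 - (x - 4)²/64 = 1.
Hyperbola, center (4, 6), transverse axis vertical; a² = 225, b² = 64.
c² = a² + b² = 289, so c = 17.
e = c/a = 17/15.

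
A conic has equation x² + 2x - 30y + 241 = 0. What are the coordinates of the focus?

Only x is squared. Complete the square in x: (x + 1)² = 30(y - 8).
Vertex (-1, 8); 4p = 30 so p = 15/2. Opens up.
Focus is p units from the vertex along the axis: (h, k + p).

(-1, 31/2)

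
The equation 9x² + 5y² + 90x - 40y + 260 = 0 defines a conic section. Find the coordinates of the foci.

Rearranging, 9(x² + 10x) + 5(y² - 8y) = -260.
Complete the square: 9(x + 5)² + 5(y - 4)² = -260 + 225 + 80 = 45
Divide through by 45 to get (x + 5)²/5 + (y - 4)²/9 = 1.
Ellipse, center (-5, 4), major axis vertical; a² = 9, b² = 5.
c² = a² - b² = 9 - 5 = 4, so c = 2.
Foci lie on the vertical axis through the center: (h, k ± c).

(-5, 2) and (-5, 6)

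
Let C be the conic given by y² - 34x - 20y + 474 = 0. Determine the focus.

(39/2, 10)

Only y is squared. Complete the square in y: (y - 10)² = 34(x - 11).
Vertex (11, 10); 4p = 34 so p = 17/2. Opens right.
Focus is p units from the vertex along the axis: (h + p, k).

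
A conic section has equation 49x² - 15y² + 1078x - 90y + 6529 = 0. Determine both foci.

Group: 49(x² + 22x) -15(y² + 6y) = -6529
Complete the square: 49(x + 11)² -15(y + 3)² = -6529 + 5929 - 135 = -735
Dividing both sides by -735: (y + 3)²/49 - (x + 11)²/15 = 1
Hyperbola, center (-11, -3), transverse axis vertical; a² = 49, b² = 15.
c² = a² + b² = 49 + 15 = 64, so c = 8.
Foci lie on the vertical axis through the center: (h, k ± c).

(-11, -11) and (-11, 5)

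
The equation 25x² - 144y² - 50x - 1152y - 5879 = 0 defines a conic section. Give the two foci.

(-12, -4) and (14, -4)

25(x² - 2x) -144(y² + 8y) = 5879
Complete the square: 25(x - 1)² -144(y + 4)² = 5879 + 25 - 2304 = 3600
Divide through by 3600 to get (x - 1)²/144 - (y + 4)²/25 = 1.
Hyperbola, center (1, -4), transverse axis horizontal; a² = 144, b² = 25.
c² = a² + b² = 144 + 25 = 169, so c = 13.
Foci lie on the horizontal axis through the center: (h ± c, k).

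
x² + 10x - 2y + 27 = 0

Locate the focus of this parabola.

(-5, 3/2)

Only x is squared. Complete the square in x: (x + 5)² = 2(y - 1).
Vertex (-5, 1); 4p = 2 so p = 1/2. Opens up.
Focus is p units from the vertex along the axis: (h, k + p).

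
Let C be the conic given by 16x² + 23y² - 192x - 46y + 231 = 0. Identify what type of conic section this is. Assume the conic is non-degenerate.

ellipse

No xy term. Coefficients of x² and y² are A = 16, C = 23.
A and C have the same sign but A ≠ C ⇒ ellipse.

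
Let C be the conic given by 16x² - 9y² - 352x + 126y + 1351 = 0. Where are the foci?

(6, 7) and (16, 7)

Collect terms: 16(x² - 22x) -9(y² - 14y) = -1351
Completing the square gives 16(x - 11)² -9(y - 7)² = -1351 + 1936 - 441 = 144.
Dividing both sides by 144: (x - 11)²/9 - (y - 7)²/16 = 1
Hyperbola, center (11, 7), transverse axis horizontal; a² = 9, b² = 16.
c² = a² + b² = 9 + 16 = 25, so c = 5.
Foci lie on the horizontal axis through the center: (h ± c, k).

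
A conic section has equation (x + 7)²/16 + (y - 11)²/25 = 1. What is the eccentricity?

Center (-7, 11). The larger denominator 25 sits under the y-term, so the major axis is vertical; a² = 25, b² = 16.
c² = a² - b² = 9, so c = 3.
e = c/a = 3/5.

e = 3/5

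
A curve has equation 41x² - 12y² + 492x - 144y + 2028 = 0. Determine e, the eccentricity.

e = √2173/41

41(x² + 12x) -12(y² + 12y) = -2028
41(x + 6)² -12(y + 6)² = -2028 + 1476 - 432 = -984
Divide through by -984 to get (y + 6)²/82 - (x + 6)²/24 = 1.
Hyperbola, center (-6, -6), transverse axis vertical; a² = 82, b² = 24.
c² = a² + b² = 106, so c = √106.
e = c/a = √106/√82 = √2173/41.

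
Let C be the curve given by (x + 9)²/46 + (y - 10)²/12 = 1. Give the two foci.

(-9 - √34, 10) and (-9 + √34, 10)

Center (-9, 10). The larger denominator 46 sits under the x-term, so the major axis is horizontal; a² = 46, b² = 12.
c² = a² - b² = 46 - 12 = 34, so c = √34.
Foci lie on the horizontal axis through the center: (h ± c, k).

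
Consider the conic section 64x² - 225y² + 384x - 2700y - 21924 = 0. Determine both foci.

(-20, -6) and (14, -6)

Group the x- and y-terms: 64(x² + 6x) -225(y² + 12y) = 21924
64(x + 3)² -225(y + 6)² = 21924 + 576 - 8100 = 14400
Dividing both sides by 14400: (x + 3)²/225 - (y + 6)²/64 = 1
Hyperbola, center (-3, -6), transverse axis horizontal; a² = 225, b² = 64.
c² = a² + b² = 225 + 64 = 289, so c = 17.
Foci lie on the horizontal axis through the center: (h ± c, k).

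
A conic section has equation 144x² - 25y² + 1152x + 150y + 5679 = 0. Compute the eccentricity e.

e = 13/12

Rearranging, 144(x² + 8x) -25(y² - 6y) = -5679.
Complete the square: 144(x + 4)² -25(y - 3)² = -5679 + 2304 - 225 = -3600
Divide through by -3600 to get (y - 3)²/144 - (x + 4)²/25 = 1.
Hyperbola, center (-4, 3), transverse axis vertical; a² = 144, b² = 25.
c² = a² + b² = 169, so c = 13.
e = c/a = 13/12.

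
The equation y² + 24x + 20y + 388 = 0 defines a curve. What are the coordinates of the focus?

Only y is squared. Complete the square in y: (y + 10)² = -24(x + 12).
Vertex (-12, -10); 4p = -24 so p = -6. Opens left.
Focus is p units from the vertex along the axis: (h + p, k).

(-18, -10)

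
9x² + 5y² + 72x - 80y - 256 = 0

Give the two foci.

Collect terms: 9(x² + 8x) + 5(y² - 16y) = 256
Completing the square gives 9(x + 4)² + 5(y - 8)² = 256 + 144 + 320 = 720.
Divide through by 720 to get (x + 4)²/80 + (y - 8)²/144 = 1.
Ellipse, center (-4, 8), major axis vertical; a² = 144, b² = 80.
c² = a² - b² = 144 - 80 = 64, so c = 8.
Foci lie on the vertical axis through the center: (h, k ± c).

(-4, 0) and (-4, 16)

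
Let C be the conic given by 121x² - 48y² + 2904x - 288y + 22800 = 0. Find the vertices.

(-12, -14) and (-12, 8)

Rearranging, 121(x² + 24x) -48(y² + 6y) = -22800.
Complete the square: 121(x + 12)² -48(y + 3)² = -22800 + 17424 - 432 = -5808
Dividing both sides by -5808: (y + 3)²/121 - (x + 12)²/48 = 1
Hyperbola, center (-12, -3), transverse axis vertical; a² = 121, b² = 48.
a = 11. Vertices at (h, k ± a).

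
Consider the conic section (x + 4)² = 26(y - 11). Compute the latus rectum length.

Vertex (-4, 11); 4p = 26 so p = 13/2. Opens up.
Latus rectum length = |4p| = 26.

26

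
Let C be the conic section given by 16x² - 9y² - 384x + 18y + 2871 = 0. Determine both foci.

Group the x- and y-terms: 16(x² - 24x) -9(y² - 2y) = -2871
Completing the square gives 16(x - 12)² -9(y - 1)² = -2871 + 2304 - 9 = -576.
Dividing both sides by -576: (y - 1)²/64 - (x - 12)²/36 = 1
Hyperbola, center (12, 1), transverse axis vertical; a² = 64, b² = 36.
c² = a² + b² = 64 + 36 = 100, so c = 10.
Foci lie on the vertical axis through the center: (h, k ± c).

(12, -9) and (12, 11)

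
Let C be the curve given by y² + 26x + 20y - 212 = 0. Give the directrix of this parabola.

Only y is squared. Complete the square in y: (y + 10)² = -26(x - 12).
Vertex (12, -10); 4p = -26 so p = -13/2. Opens left.
Directrix is the vertical line x = h − p = 12 − (-13/2) = 37/2.

x = 37/2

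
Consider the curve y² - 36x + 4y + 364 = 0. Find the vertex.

Only y is squared. Complete the square in y: (y + 2)² = 36(x - 10).
Vertex (10, -2); 4p = 36 so p = 9. Opens right.

(10, -2)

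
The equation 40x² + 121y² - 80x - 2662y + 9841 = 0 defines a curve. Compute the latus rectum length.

40(x² - 2x) + 121(y² - 22y) = -9841
Completing the square gives 40(x - 1)² + 121(y - 11)² = -9841 + 40 + 14641 = 4840.
Dividing both sides by 4840: (x - 1)²/121 + (y - 11)²/40 = 1
Ellipse, center (1, 11), major axis horizontal; a² = 121, b² = 40.
Latus rectum length = 2b²/a = 2·40/11 = 80/11.

80/11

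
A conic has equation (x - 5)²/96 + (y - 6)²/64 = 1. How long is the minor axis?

16

Center (5, 6). The larger denominator 96 sits under the x-term, so the major axis is horizontal; a² = 96, b² = 64.
b² = 64 so b = 8; the minor axis has length 2b = 16.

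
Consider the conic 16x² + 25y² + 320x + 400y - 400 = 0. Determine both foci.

(-19, -8) and (-1, -8)

16(x² + 20x) + 25(y² + 16y) = 400
Complete the square: 16(x + 10)² + 25(y + 8)² = 400 + 1600 + 1600 = 3600
Dividing both sides by 3600: (x + 10)²/225 + (y + 8)²/144 = 1
Ellipse, center (-10, -8), major axis horizontal; a² = 225, b² = 144.
c² = a² - b² = 225 - 144 = 81, so c = 9.
Foci lie on the horizontal axis through the center: (h ± c, k).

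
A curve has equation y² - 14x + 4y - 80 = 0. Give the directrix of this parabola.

x = -19/2

Only y is squared. Complete the square in y: (y + 2)² = 14(x + 6).
Vertex (-6, -2); 4p = 14 so p = 7/2. Opens right.
Directrix is the vertical line x = h − p = -6 − (7/2) = -19/2.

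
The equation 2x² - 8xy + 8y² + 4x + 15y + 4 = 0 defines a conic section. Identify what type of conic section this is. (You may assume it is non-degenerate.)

parabola

A = 2, B = -8, C = 8.
Discriminant B² − 4AC = (-8)² − 4·2·8 = 0.
B² − 4AC = 0 ⇒ parabola.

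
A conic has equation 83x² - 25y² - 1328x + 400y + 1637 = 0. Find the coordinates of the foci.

Collect terms: 83(x² - 16x) -25(y² - 16y) = -1637
83(x - 8)² -25(y - 8)² = -1637 + 5312 - 1600 = 2075
Divide through by 2075 to get (x - 8)²/25 - (y - 8)²/83 = 1.
Hyperbola, center (8, 8), transverse axis horizontal; a² = 25, b² = 83.
c² = a² + b² = 25 + 83 = 108, so c = 6√3.
Foci lie on the horizontal axis through the center: (h ± c, k).

(8 - 6√3, 8) and (8 + 6√3, 8)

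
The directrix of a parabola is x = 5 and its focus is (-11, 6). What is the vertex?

The vertex is the midpoint between the focus and the directrix along the axis of symmetry.
Axis is horizontal (directrix is vertical). Vertex x-coordinate = (-11 + 5)/2 = -3; y-coordinate = 6.

(-3, 6)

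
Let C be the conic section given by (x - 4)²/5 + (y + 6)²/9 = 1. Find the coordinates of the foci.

Center (4, -6). The larger denominator 9 sits under the y-term, so the major axis is vertical; a² = 9, b² = 5.
c² = a² - b² = 9 - 5 = 4, so c = 2.
Foci lie on the vertical axis through the center: (h, k ± c).

(4, -8) and (4, -4)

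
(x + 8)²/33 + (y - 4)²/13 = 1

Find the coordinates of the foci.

(-8 - 2√5, 4) and (-8 + 2√5, 4)

Center (-8, 4). The larger denominator 33 sits under the x-term, so the major axis is horizontal; a² = 33, b² = 13.
c² = a² - b² = 33 - 13 = 20, so c = 2√5.
Foci lie on the horizontal axis through the center: (h ± c, k).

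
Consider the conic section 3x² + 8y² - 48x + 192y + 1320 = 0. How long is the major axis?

4√2

Collect terms: 3(x² - 16x) + 8(y² + 24y) = -1320
3(x - 8)² + 8(y + 12)² = -1320 + 192 + 1152 = 24
Divide through by 24 to get (x - 8)²/8 + (y + 12)²/3 = 1.
Ellipse, center (8, -12), major axis horizontal; a² = 8, b² = 3.
a² = 8 so a = 2√2; the major axis has length 2a = 4√2.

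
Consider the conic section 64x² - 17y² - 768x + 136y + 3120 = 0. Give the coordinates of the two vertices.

(6, -4) and (6, 12)

Group the x- and y-terms: 64(x² - 12x) -17(y² - 8y) = -3120
Completing the square gives 64(x - 6)² -17(y - 4)² = -3120 + 2304 - 272 = -1088.
Dividing both sides by -1088: (y - 4)²/64 - (x - 6)²/17 = 1
Hyperbola, center (6, 4), transverse axis vertical; a² = 64, b² = 17.
a = 8. Vertices at (h, k ± a).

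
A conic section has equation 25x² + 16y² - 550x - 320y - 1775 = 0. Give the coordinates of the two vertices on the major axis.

(11, -10) and (11, 30)

Collect terms: 25(x² - 22x) + 16(y² - 20y) = 1775
25(x - 11)² + 16(y - 10)² = 1775 + 3025 + 1600 = 6400
Divide through by 6400 to get (x - 11)²/256 + (y - 10)²/400 = 1.
Ellipse, center (11, 10), major axis vertical; a² = 400, b² = 256.
a = 20. Vertices at (h, k ± a).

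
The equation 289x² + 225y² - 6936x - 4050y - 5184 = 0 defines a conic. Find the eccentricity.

Group: 289(x² - 24x) + 225(y² - 18y) = 5184
Complete the square in x and y: 289(x - 12)² + 225(y - 9)² = 5184 + 41616 + 18225 = 65025
Divide by 65025: (x - 12)²/225 + (y - 9)²/289 = 1
Ellipse, center (12, 9), major axis vertical; a² = 289, b² = 225.
c² = a² - b² = 64, so c = 8.
e = c/a = 8/17.

e = 8/17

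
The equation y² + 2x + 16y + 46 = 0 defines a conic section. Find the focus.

(17/2, -8)

Only y is squared. Complete the square in y: (y + 8)² = -2(x - 9).
Vertex (9, -8); 4p = -2 so p = -1/2. Opens left.
Focus is p units from the vertex along the axis: (h + p, k).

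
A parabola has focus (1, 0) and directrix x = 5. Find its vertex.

(3, 0)

The vertex is the midpoint between the focus and the directrix along the axis of symmetry.
Axis is horizontal (directrix is vertical). Vertex x-coordinate = (1 + 5)/2 = 3; y-coordinate = 0.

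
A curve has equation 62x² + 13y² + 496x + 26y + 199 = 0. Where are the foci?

Collect terms: 62(x² + 8x) + 13(y² + 2y) = -199
Complete the square in x and y: 62(x + 4)² + 13(y + 1)² = -199 + 992 + 13 = 806
Dividing both sides by 806: (x + 4)²/13 + (y + 1)²/62 = 1
Ellipse, center (-4, -1), major axis vertical; a² = 62, b² = 13.
c² = a² - b² = 62 - 13 = 49, so c = 7.
Foci lie on the vertical axis through the center: (h, k ± c).

(-4, -8) and (-4, 6)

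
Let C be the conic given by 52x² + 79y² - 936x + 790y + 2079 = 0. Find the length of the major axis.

2√79

Collect terms: 52(x² - 18x) + 79(y² + 10y) = -2079
Complete the square in x and y: 52(x - 9)² + 79(y + 5)² = -2079 + 4212 + 1975 = 4108
Divide by 4108: (x - 9)²/79 + (y + 5)²/52 = 1
Ellipse, center (9, -5), major axis horizontal; a² = 79, b² = 52.
a² = 79 so a = √79; the major axis has length 2a = 2√79.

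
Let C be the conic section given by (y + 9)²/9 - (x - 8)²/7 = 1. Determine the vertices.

Center (8, -9). The positive term is the y-term, so the transverse axis is vertical; a² = 9, b² = 7.
a = 3. Vertices at (h, k ± a).

(8, -12) and (8, -6)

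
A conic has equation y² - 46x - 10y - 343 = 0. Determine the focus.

(7/2, 5)

Only y is squared. Complete the square in y: (y - 5)² = 46(x + 8).
Vertex (-8, 5); 4p = 46 so p = 23/2. Opens right.
Focus is p units from the vertex along the axis: (h + p, k).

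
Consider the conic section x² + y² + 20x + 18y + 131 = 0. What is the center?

Collect terms: (x² + 20x) + (y² + 18y) = -131
Completing the square gives (x + 10)² + (y + 9)² = -131 + 100 + 81 = 50.
So (x + 10)² + (y + 9)² = 50.
Circle centered at (-10, -9) with r² = 50.

(-10, -9)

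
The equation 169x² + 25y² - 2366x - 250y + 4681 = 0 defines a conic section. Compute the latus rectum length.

50/13

169(x² - 14x) + 25(y² - 10y) = -4681
Completing the square gives 169(x - 7)² + 25(y - 5)² = -4681 + 8281 + 625 = 4225.
Dividing both sides by 4225: (x - 7)²/25 + (y - 5)²/169 = 1
Ellipse, center (7, 5), major axis vertical; a² = 169, b² = 25.
Latus rectum length = 2b²/a = 2·25/13 = 50/13.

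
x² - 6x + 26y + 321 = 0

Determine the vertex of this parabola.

Only x is squared. Complete the square in x: (x - 3)² = -26(y + 12).
Vertex (3, -12); 4p = -26 so p = -13/2. Opens down.

(3, -12)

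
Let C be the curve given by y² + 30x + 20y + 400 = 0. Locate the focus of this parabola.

Only y is squared. Complete the square in y: (y + 10)² = -30(x + 10).
Vertex (-10, -10); 4p = -30 so p = -15/2. Opens left.
Focus is p units from the vertex along the axis: (h + p, k).

(-35/2, -10)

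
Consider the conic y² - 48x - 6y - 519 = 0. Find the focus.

(1, 3)

Only y is squared. Complete the square in y: (y - 3)² = 48(x + 11).
Vertex (-11, 3); 4p = 48 so p = 12. Opens right.
Focus is p units from the vertex along the axis: (h + p, k).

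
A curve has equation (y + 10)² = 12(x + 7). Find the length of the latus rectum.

12

Vertex (-7, -10); 4p = 12 so p = 3. Opens right.
Latus rectum length = |4p| = 12.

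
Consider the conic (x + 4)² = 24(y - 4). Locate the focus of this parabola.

(-4, 10)

Vertex (-4, 4); 4p = 24 so p = 6. Opens up.
Focus is p units from the vertex along the axis: (h, k + p).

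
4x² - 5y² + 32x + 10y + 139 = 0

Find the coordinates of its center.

(-4, 1)

Group: 4(x² + 8x) -5(y² - 2y) = -139
Completing the square gives 4(x + 4)² -5(y - 1)² = -139 + 64 - 5 = -80.
Divide through by -80 to get (y - 1)²/16 - (x + 4)²/20 = 1.
Hyperbola with center (-4, 1).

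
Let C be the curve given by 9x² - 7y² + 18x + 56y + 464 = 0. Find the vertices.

(-1, -5) and (-1, 13)

Rearranging, 9(x² + 2x) -7(y² - 8y) = -464.
9(x + 1)² -7(y - 4)² = -464 + 9 - 112 = -567
Divide through by -567 to get (y - 4)²/81 - (x + 1)²/63 = 1.
Hyperbola, center (-1, 4), transverse axis vertical; a² = 81, b² = 63.
a = 9. Vertices at (h, k ± a).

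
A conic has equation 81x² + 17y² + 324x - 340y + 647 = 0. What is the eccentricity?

Rearranging, 81(x² + 4x) + 17(y² - 20y) = -647.
81(x + 2)² + 17(y - 10)² = -647 + 324 + 1700 = 1377
Divide through by 1377 to get (x + 2)²/17 + (y - 10)²/81 = 1.
Ellipse, center (-2, 10), major axis vertical; a² = 81, b² = 17.
c² = a² - b² = 64, so c = 8.
e = c/a = 8/9.

e = 8/9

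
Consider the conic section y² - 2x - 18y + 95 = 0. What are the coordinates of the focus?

(15/2, 9)

Only y is squared. Complete the square in y: (y - 9)² = 2(x - 7).
Vertex (7, 9); 4p = 2 so p = 1/2. Opens right.
Focus is p units from the vertex along the axis: (h + p, k).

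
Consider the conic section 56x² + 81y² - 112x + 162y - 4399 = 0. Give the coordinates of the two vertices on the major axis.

Group: 56(x² - 2x) + 81(y² + 2y) = 4399
56(x - 1)² + 81(y + 1)² = 4399 + 56 + 81 = 4536
Divide through by 4536 to get (x - 1)²/81 + (y + 1)²/56 = 1.
Ellipse, center (1, -1), major axis horizontal; a² = 81, b² = 56.
a = 9. Vertices at (h ± a, k).

(-8, -1) and (10, -1)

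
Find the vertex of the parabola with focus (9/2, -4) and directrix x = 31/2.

The vertex is the midpoint between the focus and the directrix along the axis of symmetry.
Axis is horizontal (directrix is vertical). Vertex x-coordinate = (9/2 + 31/2)/2 = 10; y-coordinate = -4.

(10, -4)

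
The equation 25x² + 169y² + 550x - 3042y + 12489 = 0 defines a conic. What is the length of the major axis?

25(x² + 22x) + 169(y² - 18y) = -12489
Complete the square in x and y: 25(x + 11)² + 169(y - 9)² = -12489 + 3025 + 13689 = 4225
Dividing both sides by 4225: (x + 11)²/169 + (y - 9)²/25 = 1
Ellipse, center (-11, 9), major axis horizontal; a² = 169, b² = 25.
a² = 169 so a = 13; the major axis has length 2a = 26.

26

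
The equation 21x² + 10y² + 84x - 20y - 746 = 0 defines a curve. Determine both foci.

(-2, 1 - 2√11) and (-2, 1 + 2√11)

Group: 21(x² + 4x) + 10(y² - 2y) = 746
Complete the square: 21(x + 2)² + 10(y - 1)² = 746 + 84 + 10 = 840
Divide through by 840 to get (x + 2)²/40 + (y - 1)²/84 = 1.
Ellipse, center (-2, 1), major axis vertical; a² = 84, b² = 40.
c² = a² - b² = 84 - 40 = 44, so c = 2√11.
Foci lie on the vertical axis through the center: (h, k ± c).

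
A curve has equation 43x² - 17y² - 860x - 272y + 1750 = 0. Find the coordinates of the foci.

(10 - 2√30, -8) and (10 + 2√30, -8)

43(x² - 20x) -17(y² + 16y) = -1750
Complete the square in x and y: 43(x - 10)² -17(y + 8)² = -1750 + 4300 - 1088 = 1462
Divide by 1462: (x - 10)²/34 - (y + 8)²/86 = 1
Hyperbola, center (10, -8), transverse axis horizontal; a² = 34, b² = 86.
c² = a² + b² = 34 + 86 = 120, so c = 2√30.
Foci lie on the horizontal axis through the center: (h ± c, k).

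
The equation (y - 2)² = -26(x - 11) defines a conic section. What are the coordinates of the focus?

Vertex (11, 2); 4p = -26 so p = -13/2. Opens left.
Focus is p units from the vertex along the axis: (h + p, k).

(9/2, 2)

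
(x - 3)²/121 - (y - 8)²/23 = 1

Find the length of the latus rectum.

46/11

Center (3, 8). The positive term is the x-term, so the transverse axis is horizontal; a² = 121, b² = 23.
Latus rectum length = 2b²/a = 2·23/11 = 46/11.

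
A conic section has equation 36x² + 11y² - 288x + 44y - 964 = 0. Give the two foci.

(4, -12) and (4, 8)

Group the x- and y-terms: 36(x² - 8x) + 11(y² + 4y) = 964
Complete the square: 36(x - 4)² + 11(y + 2)² = 964 + 576 + 44 = 1584
Divide through by 1584 to get (x - 4)²/44 + (y + 2)²/144 = 1.
Ellipse, center (4, -2), major axis vertical; a² = 144, b² = 44.
c² = a² - b² = 144 - 44 = 100, so c = 10.
Foci lie on the vertical axis through the center: (h, k ± c).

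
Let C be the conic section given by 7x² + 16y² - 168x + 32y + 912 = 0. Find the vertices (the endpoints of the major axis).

7(x² - 24x) + 16(y² + 2y) = -912
7(x - 12)² + 16(y + 1)² = -912 + 1008 + 16 = 112
Divide by 112: (x - 12)²/16 + (y + 1)²/7 = 1
Ellipse, center (12, -1), major axis horizontal; a² = 16, b² = 7.
a = 4. Vertices at (h ± a, k).

(8, -1) and (16, -1)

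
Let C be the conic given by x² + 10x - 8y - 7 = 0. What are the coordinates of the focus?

(-5, -2)

Only x is squared. Complete the square in x: (x + 5)² = 8(y + 4).
Vertex (-5, -4); 4p = 8 so p = 2. Opens up.
Focus is p units from the vertex along the axis: (h, k + p).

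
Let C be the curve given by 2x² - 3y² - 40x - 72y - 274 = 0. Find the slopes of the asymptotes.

Rearranging, 2(x² - 20x) -3(y² + 24y) = 274.
Complete the square: 2(x - 10)² -3(y + 12)² = 274 + 200 - 432 = 42
Divide by 42: (x - 10)²/21 - (y + 12)²/14 = 1
Hyperbola, center (10, -12), transverse axis horizontal; a² = 21, b² = 14.
For a horizontal hyperbola the asymptotes have slope ±b/a.
Here that is ±√14/√21 = ±√6/3.

√6/3 and -√6/3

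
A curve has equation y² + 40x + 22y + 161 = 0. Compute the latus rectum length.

Only y is squared. Complete the square in y: (y + 11)² = -40(x + 1).
Vertex (-1, -11); 4p = -40 so p = -10. Opens left.
Latus rectum length = |4p| = 40.

40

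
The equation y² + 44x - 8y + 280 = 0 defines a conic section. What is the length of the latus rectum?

Only y is squared. Complete the square in y: (y - 4)² = -44(x + 6).
Vertex (-6, 4); 4p = -44 so p = -11. Opens left.
Latus rectum length = |4p| = 44.

44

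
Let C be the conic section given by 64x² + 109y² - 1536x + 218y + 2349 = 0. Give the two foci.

Group the x- and y-terms: 64(x² - 24x) + 109(y² + 2y) = -2349
Complete the square: 64(x - 12)² + 109(y + 1)² = -2349 + 9216 + 109 = 6976
Divide through by 6976 to get (x - 12)²/109 + (y + 1)²/64 = 1.
Ellipse, center (12, -1), major axis horizontal; a² = 109, b² = 64.
c² = a² - b² = 109 - 64 = 45, so c = 3√5.
Foci lie on the horizontal axis through the center: (h ± c, k).

(12 - 3√5, -1) and (12 + 3√5, -1)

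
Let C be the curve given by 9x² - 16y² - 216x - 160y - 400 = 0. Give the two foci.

(-3, -5) and (27, -5)

Group the x- and y-terms: 9(x² - 24x) -16(y² + 10y) = 400
9(x - 12)² -16(y + 5)² = 400 + 1296 - 400 = 1296
Divide by 1296: (x - 12)²/144 - (y + 5)²/81 = 1
Hyperbola, center (12, -5), transverse axis horizontal; a² = 144, b² = 81.
c² = a² + b² = 144 + 81 = 225, so c = 15.
Foci lie on the horizontal axis through the center: (h ± c, k).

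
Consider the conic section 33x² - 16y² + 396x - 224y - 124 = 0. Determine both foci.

33(x² + 12x) -16(y² + 14y) = 124
33(x + 6)² -16(y + 7)² = 124 + 1188 - 784 = 528
Dividing both sides by 528: (x + 6)²/16 - (y + 7)²/33 = 1
Hyperbola, center (-6, -7), transverse axis horizontal; a² = 16, b² = 33.
c² = a² + b² = 16 + 33 = 49, so c = 7.
Foci lie on the horizontal axis through the center: (h ± c, k).

(-13, -7) and (1, -7)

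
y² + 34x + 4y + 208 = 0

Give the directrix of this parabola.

x = 5/2

Only y is squared. Complete the square in y: (y + 2)² = -34(x + 6).
Vertex (-6, -2); 4p = -34 so p = -17/2. Opens left.
Directrix is the vertical line x = h − p = -6 − (-17/2) = 5/2.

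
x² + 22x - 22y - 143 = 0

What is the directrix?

Only x is squared. Complete the square in x: (x + 11)² = 22(y + 12).
Vertex (-11, -12); 4p = 22 so p = 11/2. Opens up.
Directrix is the horizontal line y = k − p = -12 − (11/2) = -35/2.

y = -35/2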